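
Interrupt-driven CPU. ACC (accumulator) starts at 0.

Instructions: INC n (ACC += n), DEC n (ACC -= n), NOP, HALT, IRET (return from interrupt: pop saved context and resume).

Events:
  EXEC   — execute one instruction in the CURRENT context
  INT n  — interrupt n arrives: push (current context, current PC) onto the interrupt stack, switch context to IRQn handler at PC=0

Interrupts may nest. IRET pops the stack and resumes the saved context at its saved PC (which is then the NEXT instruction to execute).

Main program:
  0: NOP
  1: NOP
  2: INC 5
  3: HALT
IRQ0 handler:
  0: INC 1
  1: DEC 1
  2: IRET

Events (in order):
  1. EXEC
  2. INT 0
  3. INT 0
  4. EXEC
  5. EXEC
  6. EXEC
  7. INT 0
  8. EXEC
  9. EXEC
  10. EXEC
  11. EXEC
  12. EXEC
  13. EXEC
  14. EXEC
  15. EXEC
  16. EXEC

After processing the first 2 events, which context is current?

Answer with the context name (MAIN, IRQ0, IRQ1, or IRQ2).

Answer: IRQ0

Derivation:
Event 1 (EXEC): [MAIN] PC=0: NOP
Event 2 (INT 0): INT 0 arrives: push (MAIN, PC=1), enter IRQ0 at PC=0 (depth now 1)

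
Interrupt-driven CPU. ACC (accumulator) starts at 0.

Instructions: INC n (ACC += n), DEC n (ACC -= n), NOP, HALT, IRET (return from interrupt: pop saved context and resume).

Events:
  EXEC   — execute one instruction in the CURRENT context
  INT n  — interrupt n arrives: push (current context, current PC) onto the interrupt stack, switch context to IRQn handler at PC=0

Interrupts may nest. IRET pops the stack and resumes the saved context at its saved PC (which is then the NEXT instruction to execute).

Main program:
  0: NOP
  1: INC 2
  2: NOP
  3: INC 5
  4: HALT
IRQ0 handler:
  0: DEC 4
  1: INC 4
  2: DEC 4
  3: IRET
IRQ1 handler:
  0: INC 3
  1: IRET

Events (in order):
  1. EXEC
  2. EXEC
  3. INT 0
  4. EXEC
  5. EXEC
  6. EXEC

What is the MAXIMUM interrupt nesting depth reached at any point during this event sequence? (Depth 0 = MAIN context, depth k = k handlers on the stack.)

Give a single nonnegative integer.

Event 1 (EXEC): [MAIN] PC=0: NOP [depth=0]
Event 2 (EXEC): [MAIN] PC=1: INC 2 -> ACC=2 [depth=0]
Event 3 (INT 0): INT 0 arrives: push (MAIN, PC=2), enter IRQ0 at PC=0 (depth now 1) [depth=1]
Event 4 (EXEC): [IRQ0] PC=0: DEC 4 -> ACC=-2 [depth=1]
Event 5 (EXEC): [IRQ0] PC=1: INC 4 -> ACC=2 [depth=1]
Event 6 (EXEC): [IRQ0] PC=2: DEC 4 -> ACC=-2 [depth=1]
Max depth observed: 1

Answer: 1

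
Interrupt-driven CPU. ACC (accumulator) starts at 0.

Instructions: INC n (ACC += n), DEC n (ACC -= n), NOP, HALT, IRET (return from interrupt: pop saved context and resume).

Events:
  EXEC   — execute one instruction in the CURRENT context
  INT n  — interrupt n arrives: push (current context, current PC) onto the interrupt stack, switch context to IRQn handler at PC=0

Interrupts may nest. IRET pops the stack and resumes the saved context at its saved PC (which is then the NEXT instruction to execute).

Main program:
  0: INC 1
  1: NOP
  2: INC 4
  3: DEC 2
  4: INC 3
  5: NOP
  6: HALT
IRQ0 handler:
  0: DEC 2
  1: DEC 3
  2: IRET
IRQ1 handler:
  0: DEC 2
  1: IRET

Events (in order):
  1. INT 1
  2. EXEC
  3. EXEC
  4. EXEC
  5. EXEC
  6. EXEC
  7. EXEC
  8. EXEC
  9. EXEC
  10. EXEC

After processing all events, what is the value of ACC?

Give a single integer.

Answer: 4

Derivation:
Event 1 (INT 1): INT 1 arrives: push (MAIN, PC=0), enter IRQ1 at PC=0 (depth now 1)
Event 2 (EXEC): [IRQ1] PC=0: DEC 2 -> ACC=-2
Event 3 (EXEC): [IRQ1] PC=1: IRET -> resume MAIN at PC=0 (depth now 0)
Event 4 (EXEC): [MAIN] PC=0: INC 1 -> ACC=-1
Event 5 (EXEC): [MAIN] PC=1: NOP
Event 6 (EXEC): [MAIN] PC=2: INC 4 -> ACC=3
Event 7 (EXEC): [MAIN] PC=3: DEC 2 -> ACC=1
Event 8 (EXEC): [MAIN] PC=4: INC 3 -> ACC=4
Event 9 (EXEC): [MAIN] PC=5: NOP
Event 10 (EXEC): [MAIN] PC=6: HALT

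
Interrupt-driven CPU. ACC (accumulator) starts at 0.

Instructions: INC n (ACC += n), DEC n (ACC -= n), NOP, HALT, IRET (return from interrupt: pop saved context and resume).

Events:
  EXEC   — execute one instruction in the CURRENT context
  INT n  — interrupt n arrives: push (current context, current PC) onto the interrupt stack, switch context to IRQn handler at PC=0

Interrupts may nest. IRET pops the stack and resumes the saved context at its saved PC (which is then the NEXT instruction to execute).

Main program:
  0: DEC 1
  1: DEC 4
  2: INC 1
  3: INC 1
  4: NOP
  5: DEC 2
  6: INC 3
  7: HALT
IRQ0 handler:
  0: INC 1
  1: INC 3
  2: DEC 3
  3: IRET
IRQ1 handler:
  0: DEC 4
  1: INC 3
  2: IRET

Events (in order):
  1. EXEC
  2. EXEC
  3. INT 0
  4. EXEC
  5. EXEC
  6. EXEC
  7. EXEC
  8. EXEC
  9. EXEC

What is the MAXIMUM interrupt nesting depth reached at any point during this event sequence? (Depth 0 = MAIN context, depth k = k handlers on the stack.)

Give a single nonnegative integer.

Answer: 1

Derivation:
Event 1 (EXEC): [MAIN] PC=0: DEC 1 -> ACC=-1 [depth=0]
Event 2 (EXEC): [MAIN] PC=1: DEC 4 -> ACC=-5 [depth=0]
Event 3 (INT 0): INT 0 arrives: push (MAIN, PC=2), enter IRQ0 at PC=0 (depth now 1) [depth=1]
Event 4 (EXEC): [IRQ0] PC=0: INC 1 -> ACC=-4 [depth=1]
Event 5 (EXEC): [IRQ0] PC=1: INC 3 -> ACC=-1 [depth=1]
Event 6 (EXEC): [IRQ0] PC=2: DEC 3 -> ACC=-4 [depth=1]
Event 7 (EXEC): [IRQ0] PC=3: IRET -> resume MAIN at PC=2 (depth now 0) [depth=0]
Event 8 (EXEC): [MAIN] PC=2: INC 1 -> ACC=-3 [depth=0]
Event 9 (EXEC): [MAIN] PC=3: INC 1 -> ACC=-2 [depth=0]
Max depth observed: 1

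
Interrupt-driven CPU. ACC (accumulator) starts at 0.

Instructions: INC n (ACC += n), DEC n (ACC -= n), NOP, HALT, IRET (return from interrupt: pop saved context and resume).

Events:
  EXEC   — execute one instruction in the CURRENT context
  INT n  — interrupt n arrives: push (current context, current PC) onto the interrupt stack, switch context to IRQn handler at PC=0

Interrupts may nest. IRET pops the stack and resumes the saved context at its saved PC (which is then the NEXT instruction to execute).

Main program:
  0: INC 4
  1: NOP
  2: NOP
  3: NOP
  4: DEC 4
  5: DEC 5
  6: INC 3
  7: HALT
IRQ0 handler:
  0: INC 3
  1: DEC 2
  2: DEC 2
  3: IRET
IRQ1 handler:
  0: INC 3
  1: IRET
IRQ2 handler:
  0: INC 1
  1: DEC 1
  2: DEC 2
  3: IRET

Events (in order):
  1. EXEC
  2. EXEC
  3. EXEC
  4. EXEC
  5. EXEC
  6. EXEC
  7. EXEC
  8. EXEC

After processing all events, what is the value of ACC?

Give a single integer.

Event 1 (EXEC): [MAIN] PC=0: INC 4 -> ACC=4
Event 2 (EXEC): [MAIN] PC=1: NOP
Event 3 (EXEC): [MAIN] PC=2: NOP
Event 4 (EXEC): [MAIN] PC=3: NOP
Event 5 (EXEC): [MAIN] PC=4: DEC 4 -> ACC=0
Event 6 (EXEC): [MAIN] PC=5: DEC 5 -> ACC=-5
Event 7 (EXEC): [MAIN] PC=6: INC 3 -> ACC=-2
Event 8 (EXEC): [MAIN] PC=7: HALT

Answer: -2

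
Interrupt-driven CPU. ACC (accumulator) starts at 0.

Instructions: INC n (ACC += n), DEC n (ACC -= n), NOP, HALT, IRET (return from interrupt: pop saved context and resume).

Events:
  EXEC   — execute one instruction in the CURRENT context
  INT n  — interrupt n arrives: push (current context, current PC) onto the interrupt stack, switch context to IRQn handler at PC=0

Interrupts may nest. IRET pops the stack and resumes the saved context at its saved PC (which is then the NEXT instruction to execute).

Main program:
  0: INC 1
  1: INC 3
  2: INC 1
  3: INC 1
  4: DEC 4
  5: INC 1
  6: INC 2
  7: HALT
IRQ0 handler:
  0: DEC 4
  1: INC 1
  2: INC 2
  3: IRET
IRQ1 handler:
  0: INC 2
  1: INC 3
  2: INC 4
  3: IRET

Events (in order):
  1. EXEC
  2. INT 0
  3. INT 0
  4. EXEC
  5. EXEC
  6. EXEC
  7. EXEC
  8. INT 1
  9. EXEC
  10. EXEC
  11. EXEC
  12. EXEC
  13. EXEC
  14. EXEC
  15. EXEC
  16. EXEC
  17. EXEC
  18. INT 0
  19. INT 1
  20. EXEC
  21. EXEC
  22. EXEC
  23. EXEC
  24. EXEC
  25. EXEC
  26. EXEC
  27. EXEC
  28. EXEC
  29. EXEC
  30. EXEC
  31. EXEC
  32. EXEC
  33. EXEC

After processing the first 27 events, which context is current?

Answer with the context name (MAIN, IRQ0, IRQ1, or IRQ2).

Answer: MAIN

Derivation:
Event 1 (EXEC): [MAIN] PC=0: INC 1 -> ACC=1
Event 2 (INT 0): INT 0 arrives: push (MAIN, PC=1), enter IRQ0 at PC=0 (depth now 1)
Event 3 (INT 0): INT 0 arrives: push (IRQ0, PC=0), enter IRQ0 at PC=0 (depth now 2)
Event 4 (EXEC): [IRQ0] PC=0: DEC 4 -> ACC=-3
Event 5 (EXEC): [IRQ0] PC=1: INC 1 -> ACC=-2
Event 6 (EXEC): [IRQ0] PC=2: INC 2 -> ACC=0
Event 7 (EXEC): [IRQ0] PC=3: IRET -> resume IRQ0 at PC=0 (depth now 1)
Event 8 (INT 1): INT 1 arrives: push (IRQ0, PC=0), enter IRQ1 at PC=0 (depth now 2)
Event 9 (EXEC): [IRQ1] PC=0: INC 2 -> ACC=2
Event 10 (EXEC): [IRQ1] PC=1: INC 3 -> ACC=5
Event 11 (EXEC): [IRQ1] PC=2: INC 4 -> ACC=9
Event 12 (EXEC): [IRQ1] PC=3: IRET -> resume IRQ0 at PC=0 (depth now 1)
Event 13 (EXEC): [IRQ0] PC=0: DEC 4 -> ACC=5
Event 14 (EXEC): [IRQ0] PC=1: INC 1 -> ACC=6
Event 15 (EXEC): [IRQ0] PC=2: INC 2 -> ACC=8
Event 16 (EXEC): [IRQ0] PC=3: IRET -> resume MAIN at PC=1 (depth now 0)
Event 17 (EXEC): [MAIN] PC=1: INC 3 -> ACC=11
Event 18 (INT 0): INT 0 arrives: push (MAIN, PC=2), enter IRQ0 at PC=0 (depth now 1)
Event 19 (INT 1): INT 1 arrives: push (IRQ0, PC=0), enter IRQ1 at PC=0 (depth now 2)
Event 20 (EXEC): [IRQ1] PC=0: INC 2 -> ACC=13
Event 21 (EXEC): [IRQ1] PC=1: INC 3 -> ACC=16
Event 22 (EXEC): [IRQ1] PC=2: INC 4 -> ACC=20
Event 23 (EXEC): [IRQ1] PC=3: IRET -> resume IRQ0 at PC=0 (depth now 1)
Event 24 (EXEC): [IRQ0] PC=0: DEC 4 -> ACC=16
Event 25 (EXEC): [IRQ0] PC=1: INC 1 -> ACC=17
Event 26 (EXEC): [IRQ0] PC=2: INC 2 -> ACC=19
Event 27 (EXEC): [IRQ0] PC=3: IRET -> resume MAIN at PC=2 (depth now 0)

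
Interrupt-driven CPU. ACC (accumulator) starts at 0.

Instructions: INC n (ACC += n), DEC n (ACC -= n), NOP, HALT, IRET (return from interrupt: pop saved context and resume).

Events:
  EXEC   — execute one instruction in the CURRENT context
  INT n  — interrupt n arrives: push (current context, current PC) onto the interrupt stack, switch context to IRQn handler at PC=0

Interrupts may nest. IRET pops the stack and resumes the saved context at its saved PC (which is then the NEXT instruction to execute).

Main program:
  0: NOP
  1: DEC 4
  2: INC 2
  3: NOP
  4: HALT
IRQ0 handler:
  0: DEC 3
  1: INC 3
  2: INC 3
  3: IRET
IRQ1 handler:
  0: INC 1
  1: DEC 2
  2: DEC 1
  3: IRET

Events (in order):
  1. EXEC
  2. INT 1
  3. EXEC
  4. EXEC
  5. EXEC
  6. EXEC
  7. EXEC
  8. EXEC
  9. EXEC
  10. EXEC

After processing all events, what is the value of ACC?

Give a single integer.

Answer: -4

Derivation:
Event 1 (EXEC): [MAIN] PC=0: NOP
Event 2 (INT 1): INT 1 arrives: push (MAIN, PC=1), enter IRQ1 at PC=0 (depth now 1)
Event 3 (EXEC): [IRQ1] PC=0: INC 1 -> ACC=1
Event 4 (EXEC): [IRQ1] PC=1: DEC 2 -> ACC=-1
Event 5 (EXEC): [IRQ1] PC=2: DEC 1 -> ACC=-2
Event 6 (EXEC): [IRQ1] PC=3: IRET -> resume MAIN at PC=1 (depth now 0)
Event 7 (EXEC): [MAIN] PC=1: DEC 4 -> ACC=-6
Event 8 (EXEC): [MAIN] PC=2: INC 2 -> ACC=-4
Event 9 (EXEC): [MAIN] PC=3: NOP
Event 10 (EXEC): [MAIN] PC=4: HALT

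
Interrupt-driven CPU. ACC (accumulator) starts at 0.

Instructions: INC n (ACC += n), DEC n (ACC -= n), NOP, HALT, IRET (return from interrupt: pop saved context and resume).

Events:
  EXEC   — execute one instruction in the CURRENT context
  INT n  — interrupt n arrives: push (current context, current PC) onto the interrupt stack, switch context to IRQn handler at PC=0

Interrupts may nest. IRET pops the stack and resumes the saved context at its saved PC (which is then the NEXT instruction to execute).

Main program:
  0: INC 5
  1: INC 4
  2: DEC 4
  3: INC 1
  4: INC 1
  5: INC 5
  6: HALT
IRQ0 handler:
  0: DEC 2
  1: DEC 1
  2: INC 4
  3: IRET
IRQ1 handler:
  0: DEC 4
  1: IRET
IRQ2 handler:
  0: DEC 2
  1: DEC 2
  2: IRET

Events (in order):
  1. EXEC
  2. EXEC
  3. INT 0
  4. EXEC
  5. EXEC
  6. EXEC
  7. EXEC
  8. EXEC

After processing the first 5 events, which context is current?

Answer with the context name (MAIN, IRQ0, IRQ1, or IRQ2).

Event 1 (EXEC): [MAIN] PC=0: INC 5 -> ACC=5
Event 2 (EXEC): [MAIN] PC=1: INC 4 -> ACC=9
Event 3 (INT 0): INT 0 arrives: push (MAIN, PC=2), enter IRQ0 at PC=0 (depth now 1)
Event 4 (EXEC): [IRQ0] PC=0: DEC 2 -> ACC=7
Event 5 (EXEC): [IRQ0] PC=1: DEC 1 -> ACC=6

Answer: IRQ0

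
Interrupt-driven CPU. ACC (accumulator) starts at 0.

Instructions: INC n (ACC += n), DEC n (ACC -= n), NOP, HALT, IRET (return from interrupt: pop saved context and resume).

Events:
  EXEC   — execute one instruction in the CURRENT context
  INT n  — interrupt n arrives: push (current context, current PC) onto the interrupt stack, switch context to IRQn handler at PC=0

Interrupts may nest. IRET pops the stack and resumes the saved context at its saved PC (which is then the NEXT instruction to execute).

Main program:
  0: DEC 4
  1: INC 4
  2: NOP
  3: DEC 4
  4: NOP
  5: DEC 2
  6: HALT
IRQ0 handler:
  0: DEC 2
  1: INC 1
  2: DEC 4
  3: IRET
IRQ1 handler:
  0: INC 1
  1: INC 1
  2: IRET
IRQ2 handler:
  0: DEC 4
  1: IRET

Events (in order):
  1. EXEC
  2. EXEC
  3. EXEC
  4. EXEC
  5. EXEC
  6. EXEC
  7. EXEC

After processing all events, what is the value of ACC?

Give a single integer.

Answer: -6

Derivation:
Event 1 (EXEC): [MAIN] PC=0: DEC 4 -> ACC=-4
Event 2 (EXEC): [MAIN] PC=1: INC 4 -> ACC=0
Event 3 (EXEC): [MAIN] PC=2: NOP
Event 4 (EXEC): [MAIN] PC=3: DEC 4 -> ACC=-4
Event 5 (EXEC): [MAIN] PC=4: NOP
Event 6 (EXEC): [MAIN] PC=5: DEC 2 -> ACC=-6
Event 7 (EXEC): [MAIN] PC=6: HALT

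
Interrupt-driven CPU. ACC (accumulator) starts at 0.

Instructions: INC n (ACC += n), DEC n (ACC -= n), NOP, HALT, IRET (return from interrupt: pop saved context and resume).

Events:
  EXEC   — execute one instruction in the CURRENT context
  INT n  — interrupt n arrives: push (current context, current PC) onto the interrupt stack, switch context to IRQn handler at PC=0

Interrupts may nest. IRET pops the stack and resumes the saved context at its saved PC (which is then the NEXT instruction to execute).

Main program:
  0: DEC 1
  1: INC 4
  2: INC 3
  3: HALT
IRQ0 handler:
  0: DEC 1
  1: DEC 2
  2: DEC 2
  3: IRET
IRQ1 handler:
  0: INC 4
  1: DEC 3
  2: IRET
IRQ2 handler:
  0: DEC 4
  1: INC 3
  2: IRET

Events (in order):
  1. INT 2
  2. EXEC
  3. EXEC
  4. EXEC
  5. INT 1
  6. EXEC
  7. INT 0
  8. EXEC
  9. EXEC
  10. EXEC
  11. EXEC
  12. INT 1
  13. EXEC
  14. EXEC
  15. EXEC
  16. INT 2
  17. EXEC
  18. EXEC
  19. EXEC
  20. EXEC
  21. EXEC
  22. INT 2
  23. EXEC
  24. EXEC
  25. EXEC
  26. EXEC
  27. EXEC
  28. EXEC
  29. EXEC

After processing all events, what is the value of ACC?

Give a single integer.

Event 1 (INT 2): INT 2 arrives: push (MAIN, PC=0), enter IRQ2 at PC=0 (depth now 1)
Event 2 (EXEC): [IRQ2] PC=0: DEC 4 -> ACC=-4
Event 3 (EXEC): [IRQ2] PC=1: INC 3 -> ACC=-1
Event 4 (EXEC): [IRQ2] PC=2: IRET -> resume MAIN at PC=0 (depth now 0)
Event 5 (INT 1): INT 1 arrives: push (MAIN, PC=0), enter IRQ1 at PC=0 (depth now 1)
Event 6 (EXEC): [IRQ1] PC=0: INC 4 -> ACC=3
Event 7 (INT 0): INT 0 arrives: push (IRQ1, PC=1), enter IRQ0 at PC=0 (depth now 2)
Event 8 (EXEC): [IRQ0] PC=0: DEC 1 -> ACC=2
Event 9 (EXEC): [IRQ0] PC=1: DEC 2 -> ACC=0
Event 10 (EXEC): [IRQ0] PC=2: DEC 2 -> ACC=-2
Event 11 (EXEC): [IRQ0] PC=3: IRET -> resume IRQ1 at PC=1 (depth now 1)
Event 12 (INT 1): INT 1 arrives: push (IRQ1, PC=1), enter IRQ1 at PC=0 (depth now 2)
Event 13 (EXEC): [IRQ1] PC=0: INC 4 -> ACC=2
Event 14 (EXEC): [IRQ1] PC=1: DEC 3 -> ACC=-1
Event 15 (EXEC): [IRQ1] PC=2: IRET -> resume IRQ1 at PC=1 (depth now 1)
Event 16 (INT 2): INT 2 arrives: push (IRQ1, PC=1), enter IRQ2 at PC=0 (depth now 2)
Event 17 (EXEC): [IRQ2] PC=0: DEC 4 -> ACC=-5
Event 18 (EXEC): [IRQ2] PC=1: INC 3 -> ACC=-2
Event 19 (EXEC): [IRQ2] PC=2: IRET -> resume IRQ1 at PC=1 (depth now 1)
Event 20 (EXEC): [IRQ1] PC=1: DEC 3 -> ACC=-5
Event 21 (EXEC): [IRQ1] PC=2: IRET -> resume MAIN at PC=0 (depth now 0)
Event 22 (INT 2): INT 2 arrives: push (MAIN, PC=0), enter IRQ2 at PC=0 (depth now 1)
Event 23 (EXEC): [IRQ2] PC=0: DEC 4 -> ACC=-9
Event 24 (EXEC): [IRQ2] PC=1: INC 3 -> ACC=-6
Event 25 (EXEC): [IRQ2] PC=2: IRET -> resume MAIN at PC=0 (depth now 0)
Event 26 (EXEC): [MAIN] PC=0: DEC 1 -> ACC=-7
Event 27 (EXEC): [MAIN] PC=1: INC 4 -> ACC=-3
Event 28 (EXEC): [MAIN] PC=2: INC 3 -> ACC=0
Event 29 (EXEC): [MAIN] PC=3: HALT

Answer: 0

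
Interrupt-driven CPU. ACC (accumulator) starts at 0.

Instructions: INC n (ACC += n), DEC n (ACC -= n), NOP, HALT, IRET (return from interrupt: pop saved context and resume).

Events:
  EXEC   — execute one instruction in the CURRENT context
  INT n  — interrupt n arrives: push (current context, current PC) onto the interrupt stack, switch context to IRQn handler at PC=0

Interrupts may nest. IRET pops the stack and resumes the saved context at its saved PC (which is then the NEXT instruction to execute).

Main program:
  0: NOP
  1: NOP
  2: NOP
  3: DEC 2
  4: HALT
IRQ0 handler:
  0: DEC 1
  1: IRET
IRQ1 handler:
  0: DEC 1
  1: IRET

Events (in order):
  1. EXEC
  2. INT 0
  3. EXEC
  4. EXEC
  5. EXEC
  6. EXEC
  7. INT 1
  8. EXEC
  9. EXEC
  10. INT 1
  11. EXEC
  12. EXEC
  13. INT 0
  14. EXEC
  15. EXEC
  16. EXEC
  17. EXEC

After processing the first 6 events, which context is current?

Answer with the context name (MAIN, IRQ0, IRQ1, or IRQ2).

Answer: MAIN

Derivation:
Event 1 (EXEC): [MAIN] PC=0: NOP
Event 2 (INT 0): INT 0 arrives: push (MAIN, PC=1), enter IRQ0 at PC=0 (depth now 1)
Event 3 (EXEC): [IRQ0] PC=0: DEC 1 -> ACC=-1
Event 4 (EXEC): [IRQ0] PC=1: IRET -> resume MAIN at PC=1 (depth now 0)
Event 5 (EXEC): [MAIN] PC=1: NOP
Event 6 (EXEC): [MAIN] PC=2: NOP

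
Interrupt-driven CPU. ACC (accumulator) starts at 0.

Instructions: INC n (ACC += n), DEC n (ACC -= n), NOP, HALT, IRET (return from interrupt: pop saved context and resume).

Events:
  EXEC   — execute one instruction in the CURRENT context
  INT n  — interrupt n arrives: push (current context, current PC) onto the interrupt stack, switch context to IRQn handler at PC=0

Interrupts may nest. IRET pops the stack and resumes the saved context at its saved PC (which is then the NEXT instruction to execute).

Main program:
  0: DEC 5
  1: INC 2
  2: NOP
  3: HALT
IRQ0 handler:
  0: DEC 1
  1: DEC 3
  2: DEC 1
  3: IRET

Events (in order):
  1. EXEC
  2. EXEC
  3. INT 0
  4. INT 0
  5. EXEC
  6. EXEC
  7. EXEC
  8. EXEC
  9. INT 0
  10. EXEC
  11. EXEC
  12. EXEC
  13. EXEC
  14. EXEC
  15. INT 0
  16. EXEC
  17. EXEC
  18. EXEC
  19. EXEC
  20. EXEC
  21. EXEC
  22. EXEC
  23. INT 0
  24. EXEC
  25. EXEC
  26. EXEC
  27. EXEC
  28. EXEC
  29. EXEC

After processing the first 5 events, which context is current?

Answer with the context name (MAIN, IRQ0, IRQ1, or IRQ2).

Answer: IRQ0

Derivation:
Event 1 (EXEC): [MAIN] PC=0: DEC 5 -> ACC=-5
Event 2 (EXEC): [MAIN] PC=1: INC 2 -> ACC=-3
Event 3 (INT 0): INT 0 arrives: push (MAIN, PC=2), enter IRQ0 at PC=0 (depth now 1)
Event 4 (INT 0): INT 0 arrives: push (IRQ0, PC=0), enter IRQ0 at PC=0 (depth now 2)
Event 5 (EXEC): [IRQ0] PC=0: DEC 1 -> ACC=-4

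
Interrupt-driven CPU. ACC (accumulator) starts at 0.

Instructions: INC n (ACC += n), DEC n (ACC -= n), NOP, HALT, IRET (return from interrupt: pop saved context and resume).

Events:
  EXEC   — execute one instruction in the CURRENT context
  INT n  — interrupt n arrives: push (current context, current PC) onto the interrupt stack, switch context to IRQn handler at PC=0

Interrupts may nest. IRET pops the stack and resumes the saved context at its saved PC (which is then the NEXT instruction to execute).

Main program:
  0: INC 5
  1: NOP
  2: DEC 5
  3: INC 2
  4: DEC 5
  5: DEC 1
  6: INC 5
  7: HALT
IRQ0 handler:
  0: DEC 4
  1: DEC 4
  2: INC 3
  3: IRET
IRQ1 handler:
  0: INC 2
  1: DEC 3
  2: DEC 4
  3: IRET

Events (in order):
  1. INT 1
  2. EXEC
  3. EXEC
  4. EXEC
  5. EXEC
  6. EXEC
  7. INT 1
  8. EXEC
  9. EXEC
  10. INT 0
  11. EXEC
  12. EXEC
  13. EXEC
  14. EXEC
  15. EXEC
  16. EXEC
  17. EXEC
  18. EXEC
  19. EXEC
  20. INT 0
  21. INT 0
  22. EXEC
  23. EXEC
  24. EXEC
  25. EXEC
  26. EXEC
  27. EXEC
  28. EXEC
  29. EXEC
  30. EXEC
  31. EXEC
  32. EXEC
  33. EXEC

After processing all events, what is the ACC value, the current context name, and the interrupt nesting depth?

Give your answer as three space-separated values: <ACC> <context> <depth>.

Event 1 (INT 1): INT 1 arrives: push (MAIN, PC=0), enter IRQ1 at PC=0 (depth now 1)
Event 2 (EXEC): [IRQ1] PC=0: INC 2 -> ACC=2
Event 3 (EXEC): [IRQ1] PC=1: DEC 3 -> ACC=-1
Event 4 (EXEC): [IRQ1] PC=2: DEC 4 -> ACC=-5
Event 5 (EXEC): [IRQ1] PC=3: IRET -> resume MAIN at PC=0 (depth now 0)
Event 6 (EXEC): [MAIN] PC=0: INC 5 -> ACC=0
Event 7 (INT 1): INT 1 arrives: push (MAIN, PC=1), enter IRQ1 at PC=0 (depth now 1)
Event 8 (EXEC): [IRQ1] PC=0: INC 2 -> ACC=2
Event 9 (EXEC): [IRQ1] PC=1: DEC 3 -> ACC=-1
Event 10 (INT 0): INT 0 arrives: push (IRQ1, PC=2), enter IRQ0 at PC=0 (depth now 2)
Event 11 (EXEC): [IRQ0] PC=0: DEC 4 -> ACC=-5
Event 12 (EXEC): [IRQ0] PC=1: DEC 4 -> ACC=-9
Event 13 (EXEC): [IRQ0] PC=2: INC 3 -> ACC=-6
Event 14 (EXEC): [IRQ0] PC=3: IRET -> resume IRQ1 at PC=2 (depth now 1)
Event 15 (EXEC): [IRQ1] PC=2: DEC 4 -> ACC=-10
Event 16 (EXEC): [IRQ1] PC=3: IRET -> resume MAIN at PC=1 (depth now 0)
Event 17 (EXEC): [MAIN] PC=1: NOP
Event 18 (EXEC): [MAIN] PC=2: DEC 5 -> ACC=-15
Event 19 (EXEC): [MAIN] PC=3: INC 2 -> ACC=-13
Event 20 (INT 0): INT 0 arrives: push (MAIN, PC=4), enter IRQ0 at PC=0 (depth now 1)
Event 21 (INT 0): INT 0 arrives: push (IRQ0, PC=0), enter IRQ0 at PC=0 (depth now 2)
Event 22 (EXEC): [IRQ0] PC=0: DEC 4 -> ACC=-17
Event 23 (EXEC): [IRQ0] PC=1: DEC 4 -> ACC=-21
Event 24 (EXEC): [IRQ0] PC=2: INC 3 -> ACC=-18
Event 25 (EXEC): [IRQ0] PC=3: IRET -> resume IRQ0 at PC=0 (depth now 1)
Event 26 (EXEC): [IRQ0] PC=0: DEC 4 -> ACC=-22
Event 27 (EXEC): [IRQ0] PC=1: DEC 4 -> ACC=-26
Event 28 (EXEC): [IRQ0] PC=2: INC 3 -> ACC=-23
Event 29 (EXEC): [IRQ0] PC=3: IRET -> resume MAIN at PC=4 (depth now 0)
Event 30 (EXEC): [MAIN] PC=4: DEC 5 -> ACC=-28
Event 31 (EXEC): [MAIN] PC=5: DEC 1 -> ACC=-29
Event 32 (EXEC): [MAIN] PC=6: INC 5 -> ACC=-24
Event 33 (EXEC): [MAIN] PC=7: HALT

Answer: -24 MAIN 0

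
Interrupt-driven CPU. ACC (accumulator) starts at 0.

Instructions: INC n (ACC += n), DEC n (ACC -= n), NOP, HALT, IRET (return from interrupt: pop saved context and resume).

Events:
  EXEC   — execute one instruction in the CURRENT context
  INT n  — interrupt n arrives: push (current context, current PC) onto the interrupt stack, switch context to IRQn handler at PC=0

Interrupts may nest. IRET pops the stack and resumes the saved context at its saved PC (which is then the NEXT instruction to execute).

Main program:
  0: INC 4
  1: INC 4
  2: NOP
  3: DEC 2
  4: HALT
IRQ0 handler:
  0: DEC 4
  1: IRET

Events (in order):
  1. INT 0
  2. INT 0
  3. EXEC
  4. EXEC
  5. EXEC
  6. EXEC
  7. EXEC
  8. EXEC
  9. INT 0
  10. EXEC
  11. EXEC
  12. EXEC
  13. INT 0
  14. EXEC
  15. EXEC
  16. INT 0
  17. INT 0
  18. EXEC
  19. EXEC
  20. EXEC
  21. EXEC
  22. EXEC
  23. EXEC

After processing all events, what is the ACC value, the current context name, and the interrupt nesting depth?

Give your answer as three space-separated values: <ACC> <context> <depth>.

Event 1 (INT 0): INT 0 arrives: push (MAIN, PC=0), enter IRQ0 at PC=0 (depth now 1)
Event 2 (INT 0): INT 0 arrives: push (IRQ0, PC=0), enter IRQ0 at PC=0 (depth now 2)
Event 3 (EXEC): [IRQ0] PC=0: DEC 4 -> ACC=-4
Event 4 (EXEC): [IRQ0] PC=1: IRET -> resume IRQ0 at PC=0 (depth now 1)
Event 5 (EXEC): [IRQ0] PC=0: DEC 4 -> ACC=-8
Event 6 (EXEC): [IRQ0] PC=1: IRET -> resume MAIN at PC=0 (depth now 0)
Event 7 (EXEC): [MAIN] PC=0: INC 4 -> ACC=-4
Event 8 (EXEC): [MAIN] PC=1: INC 4 -> ACC=0
Event 9 (INT 0): INT 0 arrives: push (MAIN, PC=2), enter IRQ0 at PC=0 (depth now 1)
Event 10 (EXEC): [IRQ0] PC=0: DEC 4 -> ACC=-4
Event 11 (EXEC): [IRQ0] PC=1: IRET -> resume MAIN at PC=2 (depth now 0)
Event 12 (EXEC): [MAIN] PC=2: NOP
Event 13 (INT 0): INT 0 arrives: push (MAIN, PC=3), enter IRQ0 at PC=0 (depth now 1)
Event 14 (EXEC): [IRQ0] PC=0: DEC 4 -> ACC=-8
Event 15 (EXEC): [IRQ0] PC=1: IRET -> resume MAIN at PC=3 (depth now 0)
Event 16 (INT 0): INT 0 arrives: push (MAIN, PC=3), enter IRQ0 at PC=0 (depth now 1)
Event 17 (INT 0): INT 0 arrives: push (IRQ0, PC=0), enter IRQ0 at PC=0 (depth now 2)
Event 18 (EXEC): [IRQ0] PC=0: DEC 4 -> ACC=-12
Event 19 (EXEC): [IRQ0] PC=1: IRET -> resume IRQ0 at PC=0 (depth now 1)
Event 20 (EXEC): [IRQ0] PC=0: DEC 4 -> ACC=-16
Event 21 (EXEC): [IRQ0] PC=1: IRET -> resume MAIN at PC=3 (depth now 0)
Event 22 (EXEC): [MAIN] PC=3: DEC 2 -> ACC=-18
Event 23 (EXEC): [MAIN] PC=4: HALT

Answer: -18 MAIN 0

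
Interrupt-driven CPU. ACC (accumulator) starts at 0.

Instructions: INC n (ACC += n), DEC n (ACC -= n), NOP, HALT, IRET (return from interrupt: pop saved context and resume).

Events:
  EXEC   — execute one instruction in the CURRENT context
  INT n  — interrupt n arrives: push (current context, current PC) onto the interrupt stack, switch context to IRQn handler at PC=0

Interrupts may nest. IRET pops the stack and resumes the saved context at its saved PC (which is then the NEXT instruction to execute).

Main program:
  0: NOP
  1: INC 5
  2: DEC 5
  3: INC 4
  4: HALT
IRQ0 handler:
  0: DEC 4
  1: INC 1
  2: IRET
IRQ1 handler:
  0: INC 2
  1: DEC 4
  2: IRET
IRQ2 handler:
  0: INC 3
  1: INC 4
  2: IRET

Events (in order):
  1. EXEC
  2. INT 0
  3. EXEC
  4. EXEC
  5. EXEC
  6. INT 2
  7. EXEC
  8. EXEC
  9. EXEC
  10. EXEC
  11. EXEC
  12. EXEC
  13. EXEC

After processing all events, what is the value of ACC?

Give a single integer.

Event 1 (EXEC): [MAIN] PC=0: NOP
Event 2 (INT 0): INT 0 arrives: push (MAIN, PC=1), enter IRQ0 at PC=0 (depth now 1)
Event 3 (EXEC): [IRQ0] PC=0: DEC 4 -> ACC=-4
Event 4 (EXEC): [IRQ0] PC=1: INC 1 -> ACC=-3
Event 5 (EXEC): [IRQ0] PC=2: IRET -> resume MAIN at PC=1 (depth now 0)
Event 6 (INT 2): INT 2 arrives: push (MAIN, PC=1), enter IRQ2 at PC=0 (depth now 1)
Event 7 (EXEC): [IRQ2] PC=0: INC 3 -> ACC=0
Event 8 (EXEC): [IRQ2] PC=1: INC 4 -> ACC=4
Event 9 (EXEC): [IRQ2] PC=2: IRET -> resume MAIN at PC=1 (depth now 0)
Event 10 (EXEC): [MAIN] PC=1: INC 5 -> ACC=9
Event 11 (EXEC): [MAIN] PC=2: DEC 5 -> ACC=4
Event 12 (EXEC): [MAIN] PC=3: INC 4 -> ACC=8
Event 13 (EXEC): [MAIN] PC=4: HALT

Answer: 8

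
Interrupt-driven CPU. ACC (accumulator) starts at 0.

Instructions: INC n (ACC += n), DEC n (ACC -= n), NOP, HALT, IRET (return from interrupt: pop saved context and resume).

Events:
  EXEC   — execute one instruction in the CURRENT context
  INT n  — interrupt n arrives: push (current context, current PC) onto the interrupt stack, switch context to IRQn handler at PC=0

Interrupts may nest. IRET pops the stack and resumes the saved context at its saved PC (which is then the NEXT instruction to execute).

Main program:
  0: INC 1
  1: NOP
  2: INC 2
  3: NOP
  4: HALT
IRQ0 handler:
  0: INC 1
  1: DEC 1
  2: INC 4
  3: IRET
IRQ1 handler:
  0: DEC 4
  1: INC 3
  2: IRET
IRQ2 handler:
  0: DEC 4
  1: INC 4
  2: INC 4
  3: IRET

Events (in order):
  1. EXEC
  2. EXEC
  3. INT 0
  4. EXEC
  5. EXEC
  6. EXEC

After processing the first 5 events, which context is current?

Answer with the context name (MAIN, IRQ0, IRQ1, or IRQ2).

Answer: IRQ0

Derivation:
Event 1 (EXEC): [MAIN] PC=0: INC 1 -> ACC=1
Event 2 (EXEC): [MAIN] PC=1: NOP
Event 3 (INT 0): INT 0 arrives: push (MAIN, PC=2), enter IRQ0 at PC=0 (depth now 1)
Event 4 (EXEC): [IRQ0] PC=0: INC 1 -> ACC=2
Event 5 (EXEC): [IRQ0] PC=1: DEC 1 -> ACC=1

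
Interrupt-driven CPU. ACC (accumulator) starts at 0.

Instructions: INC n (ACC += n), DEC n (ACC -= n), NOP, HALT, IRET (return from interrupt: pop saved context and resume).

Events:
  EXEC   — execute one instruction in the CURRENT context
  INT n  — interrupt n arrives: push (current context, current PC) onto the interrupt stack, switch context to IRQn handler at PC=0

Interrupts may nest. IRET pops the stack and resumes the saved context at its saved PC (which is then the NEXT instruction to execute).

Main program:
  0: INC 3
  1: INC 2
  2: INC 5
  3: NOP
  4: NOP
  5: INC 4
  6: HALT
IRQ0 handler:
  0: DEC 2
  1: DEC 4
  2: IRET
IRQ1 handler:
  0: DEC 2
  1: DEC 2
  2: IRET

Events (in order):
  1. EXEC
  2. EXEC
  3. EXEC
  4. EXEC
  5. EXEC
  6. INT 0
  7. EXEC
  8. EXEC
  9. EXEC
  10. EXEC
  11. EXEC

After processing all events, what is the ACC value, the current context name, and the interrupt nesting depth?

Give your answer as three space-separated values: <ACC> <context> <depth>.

Answer: 8 MAIN 0

Derivation:
Event 1 (EXEC): [MAIN] PC=0: INC 3 -> ACC=3
Event 2 (EXEC): [MAIN] PC=1: INC 2 -> ACC=5
Event 3 (EXEC): [MAIN] PC=2: INC 5 -> ACC=10
Event 4 (EXEC): [MAIN] PC=3: NOP
Event 5 (EXEC): [MAIN] PC=4: NOP
Event 6 (INT 0): INT 0 arrives: push (MAIN, PC=5), enter IRQ0 at PC=0 (depth now 1)
Event 7 (EXEC): [IRQ0] PC=0: DEC 2 -> ACC=8
Event 8 (EXEC): [IRQ0] PC=1: DEC 4 -> ACC=4
Event 9 (EXEC): [IRQ0] PC=2: IRET -> resume MAIN at PC=5 (depth now 0)
Event 10 (EXEC): [MAIN] PC=5: INC 4 -> ACC=8
Event 11 (EXEC): [MAIN] PC=6: HALT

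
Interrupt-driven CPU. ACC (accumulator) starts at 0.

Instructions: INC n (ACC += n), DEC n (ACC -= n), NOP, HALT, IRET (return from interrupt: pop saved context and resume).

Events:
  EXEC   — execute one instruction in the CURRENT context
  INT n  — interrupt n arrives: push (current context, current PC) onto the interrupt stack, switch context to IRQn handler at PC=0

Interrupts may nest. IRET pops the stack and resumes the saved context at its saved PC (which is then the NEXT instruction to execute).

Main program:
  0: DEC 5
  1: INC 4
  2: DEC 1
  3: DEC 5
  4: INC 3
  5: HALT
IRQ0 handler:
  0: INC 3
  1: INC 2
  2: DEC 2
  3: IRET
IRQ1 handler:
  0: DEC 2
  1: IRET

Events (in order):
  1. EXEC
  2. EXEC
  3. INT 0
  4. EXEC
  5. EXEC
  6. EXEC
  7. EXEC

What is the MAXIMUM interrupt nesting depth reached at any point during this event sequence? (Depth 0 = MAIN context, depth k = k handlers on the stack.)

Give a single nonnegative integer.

Event 1 (EXEC): [MAIN] PC=0: DEC 5 -> ACC=-5 [depth=0]
Event 2 (EXEC): [MAIN] PC=1: INC 4 -> ACC=-1 [depth=0]
Event 3 (INT 0): INT 0 arrives: push (MAIN, PC=2), enter IRQ0 at PC=0 (depth now 1) [depth=1]
Event 4 (EXEC): [IRQ0] PC=0: INC 3 -> ACC=2 [depth=1]
Event 5 (EXEC): [IRQ0] PC=1: INC 2 -> ACC=4 [depth=1]
Event 6 (EXEC): [IRQ0] PC=2: DEC 2 -> ACC=2 [depth=1]
Event 7 (EXEC): [IRQ0] PC=3: IRET -> resume MAIN at PC=2 (depth now 0) [depth=0]
Max depth observed: 1

Answer: 1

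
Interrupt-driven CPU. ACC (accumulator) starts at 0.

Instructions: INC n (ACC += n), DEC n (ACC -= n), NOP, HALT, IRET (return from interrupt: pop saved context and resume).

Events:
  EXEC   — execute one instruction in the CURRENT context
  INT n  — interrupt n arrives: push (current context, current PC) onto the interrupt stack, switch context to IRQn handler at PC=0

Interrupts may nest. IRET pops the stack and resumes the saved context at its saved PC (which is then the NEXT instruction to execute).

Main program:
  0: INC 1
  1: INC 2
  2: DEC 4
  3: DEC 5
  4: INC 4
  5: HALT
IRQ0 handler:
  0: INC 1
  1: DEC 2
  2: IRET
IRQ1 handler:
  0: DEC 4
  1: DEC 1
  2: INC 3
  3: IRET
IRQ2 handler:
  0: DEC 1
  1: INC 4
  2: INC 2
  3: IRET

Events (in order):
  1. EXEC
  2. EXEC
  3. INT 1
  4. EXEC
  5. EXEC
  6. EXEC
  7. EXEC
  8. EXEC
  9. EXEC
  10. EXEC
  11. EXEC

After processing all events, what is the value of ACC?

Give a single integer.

Answer: -4

Derivation:
Event 1 (EXEC): [MAIN] PC=0: INC 1 -> ACC=1
Event 2 (EXEC): [MAIN] PC=1: INC 2 -> ACC=3
Event 3 (INT 1): INT 1 arrives: push (MAIN, PC=2), enter IRQ1 at PC=0 (depth now 1)
Event 4 (EXEC): [IRQ1] PC=0: DEC 4 -> ACC=-1
Event 5 (EXEC): [IRQ1] PC=1: DEC 1 -> ACC=-2
Event 6 (EXEC): [IRQ1] PC=2: INC 3 -> ACC=1
Event 7 (EXEC): [IRQ1] PC=3: IRET -> resume MAIN at PC=2 (depth now 0)
Event 8 (EXEC): [MAIN] PC=2: DEC 4 -> ACC=-3
Event 9 (EXEC): [MAIN] PC=3: DEC 5 -> ACC=-8
Event 10 (EXEC): [MAIN] PC=4: INC 4 -> ACC=-4
Event 11 (EXEC): [MAIN] PC=5: HALT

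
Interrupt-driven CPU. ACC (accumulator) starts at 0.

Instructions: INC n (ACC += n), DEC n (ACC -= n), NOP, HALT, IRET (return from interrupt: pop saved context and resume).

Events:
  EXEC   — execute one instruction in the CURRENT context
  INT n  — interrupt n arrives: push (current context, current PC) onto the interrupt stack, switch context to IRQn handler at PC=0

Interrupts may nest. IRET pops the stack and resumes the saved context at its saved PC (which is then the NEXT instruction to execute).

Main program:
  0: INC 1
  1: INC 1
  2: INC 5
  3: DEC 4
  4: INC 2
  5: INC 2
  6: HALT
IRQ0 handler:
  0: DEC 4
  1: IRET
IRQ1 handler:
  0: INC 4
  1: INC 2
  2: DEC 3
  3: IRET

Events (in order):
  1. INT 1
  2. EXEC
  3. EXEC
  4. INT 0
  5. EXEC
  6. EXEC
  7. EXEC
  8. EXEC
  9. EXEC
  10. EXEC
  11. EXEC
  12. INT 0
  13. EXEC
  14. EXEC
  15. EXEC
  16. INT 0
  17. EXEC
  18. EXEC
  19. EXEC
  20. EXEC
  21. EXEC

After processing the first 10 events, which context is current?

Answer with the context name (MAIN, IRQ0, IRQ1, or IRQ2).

Event 1 (INT 1): INT 1 arrives: push (MAIN, PC=0), enter IRQ1 at PC=0 (depth now 1)
Event 2 (EXEC): [IRQ1] PC=0: INC 4 -> ACC=4
Event 3 (EXEC): [IRQ1] PC=1: INC 2 -> ACC=6
Event 4 (INT 0): INT 0 arrives: push (IRQ1, PC=2), enter IRQ0 at PC=0 (depth now 2)
Event 5 (EXEC): [IRQ0] PC=0: DEC 4 -> ACC=2
Event 6 (EXEC): [IRQ0] PC=1: IRET -> resume IRQ1 at PC=2 (depth now 1)
Event 7 (EXEC): [IRQ1] PC=2: DEC 3 -> ACC=-1
Event 8 (EXEC): [IRQ1] PC=3: IRET -> resume MAIN at PC=0 (depth now 0)
Event 9 (EXEC): [MAIN] PC=0: INC 1 -> ACC=0
Event 10 (EXEC): [MAIN] PC=1: INC 1 -> ACC=1

Answer: MAIN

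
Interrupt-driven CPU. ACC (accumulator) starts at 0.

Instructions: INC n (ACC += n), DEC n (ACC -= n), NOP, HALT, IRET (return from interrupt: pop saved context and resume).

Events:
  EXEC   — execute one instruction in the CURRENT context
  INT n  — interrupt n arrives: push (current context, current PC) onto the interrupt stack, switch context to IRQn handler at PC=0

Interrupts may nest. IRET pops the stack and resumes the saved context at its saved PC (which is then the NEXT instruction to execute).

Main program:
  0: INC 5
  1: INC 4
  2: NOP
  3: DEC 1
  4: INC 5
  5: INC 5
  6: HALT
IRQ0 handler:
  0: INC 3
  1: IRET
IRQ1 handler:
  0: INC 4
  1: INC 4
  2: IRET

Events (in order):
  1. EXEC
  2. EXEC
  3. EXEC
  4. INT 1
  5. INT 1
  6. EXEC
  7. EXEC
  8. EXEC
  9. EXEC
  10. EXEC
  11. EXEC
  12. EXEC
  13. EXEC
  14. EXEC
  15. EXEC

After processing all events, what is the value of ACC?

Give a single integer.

Answer: 34

Derivation:
Event 1 (EXEC): [MAIN] PC=0: INC 5 -> ACC=5
Event 2 (EXEC): [MAIN] PC=1: INC 4 -> ACC=9
Event 3 (EXEC): [MAIN] PC=2: NOP
Event 4 (INT 1): INT 1 arrives: push (MAIN, PC=3), enter IRQ1 at PC=0 (depth now 1)
Event 5 (INT 1): INT 1 arrives: push (IRQ1, PC=0), enter IRQ1 at PC=0 (depth now 2)
Event 6 (EXEC): [IRQ1] PC=0: INC 4 -> ACC=13
Event 7 (EXEC): [IRQ1] PC=1: INC 4 -> ACC=17
Event 8 (EXEC): [IRQ1] PC=2: IRET -> resume IRQ1 at PC=0 (depth now 1)
Event 9 (EXEC): [IRQ1] PC=0: INC 4 -> ACC=21
Event 10 (EXEC): [IRQ1] PC=1: INC 4 -> ACC=25
Event 11 (EXEC): [IRQ1] PC=2: IRET -> resume MAIN at PC=3 (depth now 0)
Event 12 (EXEC): [MAIN] PC=3: DEC 1 -> ACC=24
Event 13 (EXEC): [MAIN] PC=4: INC 5 -> ACC=29
Event 14 (EXEC): [MAIN] PC=5: INC 5 -> ACC=34
Event 15 (EXEC): [MAIN] PC=6: HALT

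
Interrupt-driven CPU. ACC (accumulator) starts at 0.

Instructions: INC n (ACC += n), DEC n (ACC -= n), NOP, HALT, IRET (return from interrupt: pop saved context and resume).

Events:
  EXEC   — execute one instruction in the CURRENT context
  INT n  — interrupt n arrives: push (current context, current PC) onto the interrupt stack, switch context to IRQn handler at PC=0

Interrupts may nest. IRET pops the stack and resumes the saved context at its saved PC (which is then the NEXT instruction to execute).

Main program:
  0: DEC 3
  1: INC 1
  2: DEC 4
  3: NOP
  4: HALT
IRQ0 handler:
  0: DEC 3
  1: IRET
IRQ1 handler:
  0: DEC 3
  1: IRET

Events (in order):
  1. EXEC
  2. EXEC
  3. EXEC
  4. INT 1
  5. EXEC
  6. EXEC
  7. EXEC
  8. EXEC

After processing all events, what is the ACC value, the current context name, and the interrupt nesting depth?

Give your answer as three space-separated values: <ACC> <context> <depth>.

Answer: -9 MAIN 0

Derivation:
Event 1 (EXEC): [MAIN] PC=0: DEC 3 -> ACC=-3
Event 2 (EXEC): [MAIN] PC=1: INC 1 -> ACC=-2
Event 3 (EXEC): [MAIN] PC=2: DEC 4 -> ACC=-6
Event 4 (INT 1): INT 1 arrives: push (MAIN, PC=3), enter IRQ1 at PC=0 (depth now 1)
Event 5 (EXEC): [IRQ1] PC=0: DEC 3 -> ACC=-9
Event 6 (EXEC): [IRQ1] PC=1: IRET -> resume MAIN at PC=3 (depth now 0)
Event 7 (EXEC): [MAIN] PC=3: NOP
Event 8 (EXEC): [MAIN] PC=4: HALT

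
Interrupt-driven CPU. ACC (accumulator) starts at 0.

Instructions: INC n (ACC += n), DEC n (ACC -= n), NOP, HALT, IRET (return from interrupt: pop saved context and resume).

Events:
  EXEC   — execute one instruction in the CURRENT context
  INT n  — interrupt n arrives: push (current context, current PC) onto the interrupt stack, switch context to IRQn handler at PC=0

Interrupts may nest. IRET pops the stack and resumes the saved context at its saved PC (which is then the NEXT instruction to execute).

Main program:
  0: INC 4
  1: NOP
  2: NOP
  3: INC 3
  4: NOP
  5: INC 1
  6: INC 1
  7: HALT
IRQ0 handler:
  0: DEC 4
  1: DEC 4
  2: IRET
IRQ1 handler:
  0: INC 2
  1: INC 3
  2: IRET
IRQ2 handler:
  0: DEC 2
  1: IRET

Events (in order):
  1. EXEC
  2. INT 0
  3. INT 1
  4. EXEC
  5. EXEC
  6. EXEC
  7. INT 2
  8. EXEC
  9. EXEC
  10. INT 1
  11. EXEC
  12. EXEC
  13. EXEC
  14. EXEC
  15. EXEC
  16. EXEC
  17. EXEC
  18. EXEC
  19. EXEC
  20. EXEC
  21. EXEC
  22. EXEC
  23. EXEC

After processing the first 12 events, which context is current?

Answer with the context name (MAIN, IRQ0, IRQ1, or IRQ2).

Event 1 (EXEC): [MAIN] PC=0: INC 4 -> ACC=4
Event 2 (INT 0): INT 0 arrives: push (MAIN, PC=1), enter IRQ0 at PC=0 (depth now 1)
Event 3 (INT 1): INT 1 arrives: push (IRQ0, PC=0), enter IRQ1 at PC=0 (depth now 2)
Event 4 (EXEC): [IRQ1] PC=0: INC 2 -> ACC=6
Event 5 (EXEC): [IRQ1] PC=1: INC 3 -> ACC=9
Event 6 (EXEC): [IRQ1] PC=2: IRET -> resume IRQ0 at PC=0 (depth now 1)
Event 7 (INT 2): INT 2 arrives: push (IRQ0, PC=0), enter IRQ2 at PC=0 (depth now 2)
Event 8 (EXEC): [IRQ2] PC=0: DEC 2 -> ACC=7
Event 9 (EXEC): [IRQ2] PC=1: IRET -> resume IRQ0 at PC=0 (depth now 1)
Event 10 (INT 1): INT 1 arrives: push (IRQ0, PC=0), enter IRQ1 at PC=0 (depth now 2)
Event 11 (EXEC): [IRQ1] PC=0: INC 2 -> ACC=9
Event 12 (EXEC): [IRQ1] PC=1: INC 3 -> ACC=12

Answer: IRQ1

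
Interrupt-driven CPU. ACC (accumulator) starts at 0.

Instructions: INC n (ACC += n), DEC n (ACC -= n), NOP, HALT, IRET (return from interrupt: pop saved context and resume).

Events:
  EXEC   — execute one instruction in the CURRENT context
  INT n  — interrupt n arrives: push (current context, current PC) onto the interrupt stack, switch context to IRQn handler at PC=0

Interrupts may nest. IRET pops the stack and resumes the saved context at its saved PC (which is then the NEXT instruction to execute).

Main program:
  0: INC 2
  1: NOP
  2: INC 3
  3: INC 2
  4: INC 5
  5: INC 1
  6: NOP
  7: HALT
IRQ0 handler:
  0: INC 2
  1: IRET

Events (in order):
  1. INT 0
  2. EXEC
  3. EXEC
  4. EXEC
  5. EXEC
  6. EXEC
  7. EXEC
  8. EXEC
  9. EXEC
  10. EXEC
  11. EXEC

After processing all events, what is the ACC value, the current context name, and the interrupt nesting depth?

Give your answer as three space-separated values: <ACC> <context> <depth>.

Answer: 15 MAIN 0

Derivation:
Event 1 (INT 0): INT 0 arrives: push (MAIN, PC=0), enter IRQ0 at PC=0 (depth now 1)
Event 2 (EXEC): [IRQ0] PC=0: INC 2 -> ACC=2
Event 3 (EXEC): [IRQ0] PC=1: IRET -> resume MAIN at PC=0 (depth now 0)
Event 4 (EXEC): [MAIN] PC=0: INC 2 -> ACC=4
Event 5 (EXEC): [MAIN] PC=1: NOP
Event 6 (EXEC): [MAIN] PC=2: INC 3 -> ACC=7
Event 7 (EXEC): [MAIN] PC=3: INC 2 -> ACC=9
Event 8 (EXEC): [MAIN] PC=4: INC 5 -> ACC=14
Event 9 (EXEC): [MAIN] PC=5: INC 1 -> ACC=15
Event 10 (EXEC): [MAIN] PC=6: NOP
Event 11 (EXEC): [MAIN] PC=7: HALT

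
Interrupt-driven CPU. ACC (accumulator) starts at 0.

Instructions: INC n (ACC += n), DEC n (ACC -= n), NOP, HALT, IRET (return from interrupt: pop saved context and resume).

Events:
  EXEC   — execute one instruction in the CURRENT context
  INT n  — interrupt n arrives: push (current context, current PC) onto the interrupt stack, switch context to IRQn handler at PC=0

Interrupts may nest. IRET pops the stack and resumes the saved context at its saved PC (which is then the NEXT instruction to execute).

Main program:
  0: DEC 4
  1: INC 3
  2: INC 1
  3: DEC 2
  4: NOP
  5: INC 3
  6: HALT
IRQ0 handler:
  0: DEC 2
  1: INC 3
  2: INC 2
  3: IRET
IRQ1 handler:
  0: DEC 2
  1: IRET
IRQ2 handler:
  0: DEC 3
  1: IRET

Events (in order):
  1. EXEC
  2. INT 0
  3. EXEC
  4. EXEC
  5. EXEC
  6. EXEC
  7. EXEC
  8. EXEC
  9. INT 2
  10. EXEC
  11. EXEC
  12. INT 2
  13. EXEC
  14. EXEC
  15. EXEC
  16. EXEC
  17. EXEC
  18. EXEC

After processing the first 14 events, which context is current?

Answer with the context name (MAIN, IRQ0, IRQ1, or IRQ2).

Answer: MAIN

Derivation:
Event 1 (EXEC): [MAIN] PC=0: DEC 4 -> ACC=-4
Event 2 (INT 0): INT 0 arrives: push (MAIN, PC=1), enter IRQ0 at PC=0 (depth now 1)
Event 3 (EXEC): [IRQ0] PC=0: DEC 2 -> ACC=-6
Event 4 (EXEC): [IRQ0] PC=1: INC 3 -> ACC=-3
Event 5 (EXEC): [IRQ0] PC=2: INC 2 -> ACC=-1
Event 6 (EXEC): [IRQ0] PC=3: IRET -> resume MAIN at PC=1 (depth now 0)
Event 7 (EXEC): [MAIN] PC=1: INC 3 -> ACC=2
Event 8 (EXEC): [MAIN] PC=2: INC 1 -> ACC=3
Event 9 (INT 2): INT 2 arrives: push (MAIN, PC=3), enter IRQ2 at PC=0 (depth now 1)
Event 10 (EXEC): [IRQ2] PC=0: DEC 3 -> ACC=0
Event 11 (EXEC): [IRQ2] PC=1: IRET -> resume MAIN at PC=3 (depth now 0)
Event 12 (INT 2): INT 2 arrives: push (MAIN, PC=3), enter IRQ2 at PC=0 (depth now 1)
Event 13 (EXEC): [IRQ2] PC=0: DEC 3 -> ACC=-3
Event 14 (EXEC): [IRQ2] PC=1: IRET -> resume MAIN at PC=3 (depth now 0)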